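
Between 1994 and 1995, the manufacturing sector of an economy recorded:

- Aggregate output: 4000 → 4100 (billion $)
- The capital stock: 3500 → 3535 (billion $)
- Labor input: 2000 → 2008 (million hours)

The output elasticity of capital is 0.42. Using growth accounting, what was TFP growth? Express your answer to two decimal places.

Aggregate output growth = (4100 − 4000) / 4000 = 2.5%.
The capital stock growth = (3535 − 3500) / 3500 = 1%.
Labor input growth = (2008 − 2000) / 2000 = 0.4%.
Labor's share = 1 − 0.42 = 0.58.
The capital stock: 0.42 × 1 = 0.42 pp.
Labor input: 0.58 × 0.4 = 0.232 pp.
TFP growth = 2.5 − 0.652 = 1.848%.

TFP grew 1.85%.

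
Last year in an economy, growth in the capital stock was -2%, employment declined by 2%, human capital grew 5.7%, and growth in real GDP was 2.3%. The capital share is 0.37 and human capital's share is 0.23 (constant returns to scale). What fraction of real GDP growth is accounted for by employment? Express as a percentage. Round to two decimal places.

Labor's share = 1 − 0.37 − 0.23 = 0.4.
Employment contributed 0.4 × (-2) = -0.8 pp.
Share of growth = -0.8 / 2.3 × 100 = -34.7826%.

Employment accounted for -34.78% of growth.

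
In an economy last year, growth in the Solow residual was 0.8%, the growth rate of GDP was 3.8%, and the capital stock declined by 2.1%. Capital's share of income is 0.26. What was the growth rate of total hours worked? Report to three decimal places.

4.792%

Labor's share = 1 − 0.26 = 0.74.
gY = gA + 0.26×(-2.1) + 0.74×g.
0.74×g = 3.8 − 0.8 + 0.546 = 3.546.
g = 3.546 / 0.74 = 4.79189%.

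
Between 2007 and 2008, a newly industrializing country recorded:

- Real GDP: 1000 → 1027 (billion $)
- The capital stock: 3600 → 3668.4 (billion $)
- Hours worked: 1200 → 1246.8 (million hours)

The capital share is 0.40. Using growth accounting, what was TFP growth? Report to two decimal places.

-0.40%

Real GDP growth = (1027 − 1000) / 1000 = 2.7%.
The capital stock growth = (3668.4 − 3600) / 3600 = 1.9%.
Hours worked growth = (1246.8 − 1200) / 1200 = 3.9%.
Labor's share = 1 − 0.4 = 0.6.
The capital stock: 0.4 × 1.9 = 0.76 pp.
Hours worked: 0.6 × 3.9 = 2.34 pp.
TFP growth = 2.7 − 3.1 = -0.4%.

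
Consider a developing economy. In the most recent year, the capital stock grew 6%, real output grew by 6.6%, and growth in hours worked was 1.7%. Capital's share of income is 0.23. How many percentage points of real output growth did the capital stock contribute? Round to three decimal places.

1.380

Contribution = share × growth = 0.23 × 6 = 1.38 pp.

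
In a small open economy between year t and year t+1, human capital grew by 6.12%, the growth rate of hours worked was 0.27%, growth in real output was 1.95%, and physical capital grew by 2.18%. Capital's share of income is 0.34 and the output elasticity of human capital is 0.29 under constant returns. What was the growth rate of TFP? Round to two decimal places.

-0.67%

Labor's share = 1 − 0.34 − 0.29 = 0.37.
Physical capital: 0.34 × 2.18 = 0.7412 pp.
Human capital: 0.29 × 6.12 = 1.7748 pp.
Hours worked: 0.37 × 0.27 = 0.0999 pp.
TFP growth = 1.95 − 2.6159 = -0.6659%.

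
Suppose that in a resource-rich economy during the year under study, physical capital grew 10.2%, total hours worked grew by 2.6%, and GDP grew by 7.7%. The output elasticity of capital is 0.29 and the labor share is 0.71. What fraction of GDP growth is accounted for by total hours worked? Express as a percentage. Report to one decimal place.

24.0%

Labor's share = 1 − 0.29 = 0.71.
Total hours worked contributed 0.71 × 2.6 = 1.846 pp.
Share of growth = 1.846 / 7.7 × 100 = 23.974%.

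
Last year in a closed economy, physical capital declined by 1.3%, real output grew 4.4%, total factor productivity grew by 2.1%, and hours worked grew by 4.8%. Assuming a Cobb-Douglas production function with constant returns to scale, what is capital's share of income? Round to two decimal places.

0.41

gY = gA + α·gK + (1−α)·gL, so gY − gA − gL = α(gK − gL).
4.4 − 2.1 − 4.8 = α × (-1.3 − 4.8).
-2.5 = -6.1 α, so α = 0.4098.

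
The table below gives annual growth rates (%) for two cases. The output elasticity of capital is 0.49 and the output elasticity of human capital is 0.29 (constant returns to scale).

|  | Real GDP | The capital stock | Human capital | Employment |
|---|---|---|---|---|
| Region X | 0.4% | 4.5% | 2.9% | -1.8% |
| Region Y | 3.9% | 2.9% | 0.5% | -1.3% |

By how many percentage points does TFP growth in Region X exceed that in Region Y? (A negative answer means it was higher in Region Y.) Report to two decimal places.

Labor's share = 1 − 0.49 − 0.29 = 0.22.
Region X: TFP = 0.4 − 2.205 − 0.841 + 0.396 = -2.25%.
Region Y: TFP = 3.9 − 1.421 − 0.145 + 0.286 = 2.62%.
Difference = -2.25 − (2.62) = -4.87 pp.

-4.87 percentage points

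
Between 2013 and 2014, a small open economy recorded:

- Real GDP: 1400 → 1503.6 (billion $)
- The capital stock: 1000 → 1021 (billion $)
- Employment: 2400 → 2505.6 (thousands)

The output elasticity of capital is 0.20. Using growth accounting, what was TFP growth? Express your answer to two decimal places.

3.46%

Real GDP growth = (1503.6 − 1400) / 1400 = 7.4%.
The capital stock growth = (1021 − 1000) / 1000 = 2.1%.
Employment growth = (2505.6 − 2400) / 2400 = 4.4%.
Labor's share = 1 − 0.2 = 0.8.
The capital stock: 0.2 × 2.1 = 0.42 pp.
Employment: 0.8 × 4.4 = 3.52 pp.
TFP growth = 7.4 − 3.94 = 3.46%.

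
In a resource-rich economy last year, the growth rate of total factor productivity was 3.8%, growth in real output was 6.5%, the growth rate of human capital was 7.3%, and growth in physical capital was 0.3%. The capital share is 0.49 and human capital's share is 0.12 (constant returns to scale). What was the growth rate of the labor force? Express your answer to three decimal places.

4.300%

Labor's share = 1 − 0.49 − 0.12 = 0.39.
gY = gA + 0.49×0.3 + 0.12×7.3 + 0.39×g.
0.39×g = 6.5 − 3.8 − 1.023 = 1.677.
g = 1.677 / 0.39 = 4.3%.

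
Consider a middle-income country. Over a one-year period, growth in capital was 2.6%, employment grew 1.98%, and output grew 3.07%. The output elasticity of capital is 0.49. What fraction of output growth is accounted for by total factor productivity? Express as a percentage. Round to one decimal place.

Labor's share = 1 − 0.49 = 0.51.
Capital: 0.49 × 2.6 = 1.274 pp.
Employment: 0.51 × 1.98 = 1.0098 pp.
TFP growth = 3.07 − 2.2838 = 0.7862%.
TFP share of growth = 0.7862 / 3.07 × 100 = 25.609%.

25.6%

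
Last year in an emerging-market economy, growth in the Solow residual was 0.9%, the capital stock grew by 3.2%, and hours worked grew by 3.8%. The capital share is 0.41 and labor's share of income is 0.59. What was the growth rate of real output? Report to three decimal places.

4.454%

Labor's share = 1 − 0.41 = 0.59.
The capital stock: 0.41 × 3.2 = 1.312 pp.
Hours worked: 0.59 × 3.8 = 2.242 pp.
Output growth = 0.9 + 3.554 = 4.454%.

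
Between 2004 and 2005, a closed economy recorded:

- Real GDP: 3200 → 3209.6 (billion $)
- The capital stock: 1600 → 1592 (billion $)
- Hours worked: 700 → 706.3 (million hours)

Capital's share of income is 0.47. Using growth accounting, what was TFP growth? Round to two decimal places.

TFP grew 0.06%.

Real GDP growth = (3209.6 − 3200) / 3200 = 0.3%.
The capital stock growth = (1592 − 1600) / 1600 = -0.5%.
Hours worked growth = (706.3 − 700) / 700 = 0.9%.
Labor's share = 1 − 0.47 = 0.53.
The capital stock: 0.47 × (-0.5) = -0.235 pp.
Hours worked: 0.53 × 0.9 = 0.477 pp.
TFP growth = 0.3 − 0.242 = 0.058%.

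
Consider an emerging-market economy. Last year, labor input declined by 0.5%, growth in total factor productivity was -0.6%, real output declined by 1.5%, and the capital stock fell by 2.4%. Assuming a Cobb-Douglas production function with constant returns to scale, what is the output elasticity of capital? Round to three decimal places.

gY = gA + α·gK + (1−α)·gL, so gY − gA − gL = α(gK − gL).
-1.5 + 0.6 + 0.5 = α × (-2.4 − (-0.5)).
-0.4 = -1.9 α, so α = 0.21053.

0.211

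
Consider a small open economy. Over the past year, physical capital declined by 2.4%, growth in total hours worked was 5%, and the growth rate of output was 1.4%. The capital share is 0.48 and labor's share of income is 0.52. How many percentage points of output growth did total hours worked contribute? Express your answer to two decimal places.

Labor's share = 1 − 0.48 = 0.52.
Contribution = share × growth = 0.52 × 5 = 2.6 pp.

2.60 percentage points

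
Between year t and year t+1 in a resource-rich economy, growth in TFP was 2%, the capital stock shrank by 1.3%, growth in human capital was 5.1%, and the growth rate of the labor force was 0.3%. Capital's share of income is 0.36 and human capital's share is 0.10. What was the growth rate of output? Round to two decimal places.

2.20%

Labor's share = 1 − 0.36 − 0.1 = 0.54.
The capital stock: 0.36 × (-1.3) = -0.468 pp.
Human capital: 0.1 × 5.1 = 0.51 pp.
The labor force: 0.54 × 0.3 = 0.162 pp.
Output growth = 2 + 0.204 = 2.204%.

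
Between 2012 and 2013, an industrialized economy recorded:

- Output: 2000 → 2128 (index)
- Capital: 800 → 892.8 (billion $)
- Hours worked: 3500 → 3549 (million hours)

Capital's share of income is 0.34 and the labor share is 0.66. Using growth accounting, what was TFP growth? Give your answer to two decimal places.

1.53%

Output growth = (2128 − 2000) / 2000 = 6.4%.
Capital growth = (892.8 − 800) / 800 = 11.6%.
Hours worked growth = (3549 − 3500) / 3500 = 1.4%.
Labor's share = 1 − 0.34 = 0.66.
Capital: 0.34 × 11.6 = 3.944 pp.
Hours worked: 0.66 × 1.4 = 0.924 pp.
TFP growth = 6.4 − 4.868 = 1.532%.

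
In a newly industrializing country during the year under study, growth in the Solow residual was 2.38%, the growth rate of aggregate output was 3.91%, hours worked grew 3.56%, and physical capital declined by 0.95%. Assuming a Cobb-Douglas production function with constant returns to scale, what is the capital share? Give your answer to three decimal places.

gY = gA + α·gK + (1−α)·gL, so gY − gA − gL = α(gK − gL).
3.91 − 2.38 − 3.56 = α × (-0.95 − 3.56).
-2.03 = -4.51 α, so α = 0.45011.

0.450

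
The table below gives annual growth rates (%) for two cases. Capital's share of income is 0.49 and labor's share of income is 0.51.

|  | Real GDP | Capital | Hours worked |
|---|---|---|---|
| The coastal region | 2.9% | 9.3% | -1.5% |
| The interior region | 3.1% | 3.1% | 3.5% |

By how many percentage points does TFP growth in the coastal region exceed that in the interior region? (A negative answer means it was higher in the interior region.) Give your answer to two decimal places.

-0.69 percentage points

Labor's share = 1 − 0.49 = 0.51.
The coastal region: TFP = 2.9 − 4.557 + 0.765 = -0.892%.
The interior region: TFP = 3.1 − 1.519 − 1.785 = -0.204%.
Difference = -0.892 − (-0.204) = -0.688 pp.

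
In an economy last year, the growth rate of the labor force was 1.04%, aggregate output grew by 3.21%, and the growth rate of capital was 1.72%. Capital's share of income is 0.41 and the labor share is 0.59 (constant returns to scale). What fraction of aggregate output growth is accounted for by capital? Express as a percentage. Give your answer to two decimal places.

Capital accounted for 21.97% of growth.

Capital contributed 0.41 × 1.72 = 0.7052 pp.
Share of growth = 0.7052 / 3.21 × 100 = 21.9688%.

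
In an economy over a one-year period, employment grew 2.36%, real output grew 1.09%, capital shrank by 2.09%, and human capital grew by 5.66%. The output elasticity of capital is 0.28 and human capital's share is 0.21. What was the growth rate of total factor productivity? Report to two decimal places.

Labor's share = 1 − 0.28 − 0.21 = 0.51.
Capital: 0.28 × (-2.09) = -0.5852 pp.
Human capital: 0.21 × 5.66 = 1.1886 pp.
Employment: 0.51 × 2.36 = 1.2036 pp.
TFP growth = 1.09 − 1.807 = -0.717%.

-0.72%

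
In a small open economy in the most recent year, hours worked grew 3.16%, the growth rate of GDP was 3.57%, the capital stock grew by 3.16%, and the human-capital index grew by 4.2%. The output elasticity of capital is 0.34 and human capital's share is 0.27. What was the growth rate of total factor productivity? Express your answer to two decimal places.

0.13%

Labor's share = 1 − 0.34 − 0.27 = 0.39.
The capital stock: 0.34 × 3.16 = 1.0744 pp.
The human-capital index: 0.27 × 4.2 = 1.134 pp.
Hours worked: 0.39 × 3.16 = 1.2324 pp.
TFP growth = 3.57 − 3.4408 = 0.1292%.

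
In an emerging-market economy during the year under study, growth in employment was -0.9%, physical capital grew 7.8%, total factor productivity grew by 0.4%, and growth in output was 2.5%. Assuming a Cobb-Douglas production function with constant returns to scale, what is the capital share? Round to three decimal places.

The capital share is 0.345.

gY = gA + α·gK + (1−α)·gL, so gY − gA − gL = α(gK − gL).
2.5 − 0.4 + 0.9 = α × (7.8 − (-0.9)).
3 = 8.7 α, so α = 0.34483.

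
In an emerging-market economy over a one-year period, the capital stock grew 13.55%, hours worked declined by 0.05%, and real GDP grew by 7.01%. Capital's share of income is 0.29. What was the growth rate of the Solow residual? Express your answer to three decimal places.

Labor's share = 1 − 0.29 = 0.71.
The capital stock: 0.29 × 13.55 = 3.9295 pp.
Hours worked: 0.71 × (-0.05) = -0.0355 pp.
TFP growth = 7.01 − 3.894 = 3.116%.

3.116%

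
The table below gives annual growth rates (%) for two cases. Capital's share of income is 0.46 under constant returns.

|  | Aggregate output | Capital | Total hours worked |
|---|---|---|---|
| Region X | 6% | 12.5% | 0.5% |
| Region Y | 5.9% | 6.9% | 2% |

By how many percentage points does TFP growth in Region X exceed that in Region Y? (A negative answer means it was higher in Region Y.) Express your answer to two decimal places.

Labor's share = 1 − 0.46 = 0.54.
Region X: TFP = 6 − 5.75 − 0.27 = -0.02%.
Region Y: TFP = 5.9 − 3.174 − 1.08 = 1.646%.
Difference = -0.02 − (1.646) = -1.666 pp.

-1.67 percentage points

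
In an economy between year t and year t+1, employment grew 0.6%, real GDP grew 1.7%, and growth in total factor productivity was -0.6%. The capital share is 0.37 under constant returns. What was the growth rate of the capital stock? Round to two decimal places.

Labor's share = 1 − 0.37 = 0.63.
gY = gA + 0.63×0.6 + 0.37×g.
0.37×g = 1.7 + 0.6 − 0.378 = 1.922.
g = 1.922 / 0.37 = 5.1946%.

5.19%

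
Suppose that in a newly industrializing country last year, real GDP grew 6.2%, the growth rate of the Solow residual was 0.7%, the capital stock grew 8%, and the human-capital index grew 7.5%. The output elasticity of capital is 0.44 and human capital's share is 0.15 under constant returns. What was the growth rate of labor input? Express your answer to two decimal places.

2.09%

Labor's share = 1 − 0.44 − 0.15 = 0.41.
gY = gA + 0.44×8 + 0.15×7.5 + 0.41×g.
0.41×g = 6.2 − 0.7 − 4.645 = 0.855.
g = 0.855 / 0.41 = 2.0854%.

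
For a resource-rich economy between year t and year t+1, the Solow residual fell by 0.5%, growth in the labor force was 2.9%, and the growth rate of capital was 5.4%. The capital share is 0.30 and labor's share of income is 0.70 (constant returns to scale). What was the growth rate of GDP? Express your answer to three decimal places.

3.150%

Labor's share = 1 − 0.3 = 0.7.
Capital: 0.3 × 5.4 = 1.62 pp.
The labor force: 0.7 × 2.9 = 2.03 pp.
Output growth = -0.5 + 3.65 = 3.15%.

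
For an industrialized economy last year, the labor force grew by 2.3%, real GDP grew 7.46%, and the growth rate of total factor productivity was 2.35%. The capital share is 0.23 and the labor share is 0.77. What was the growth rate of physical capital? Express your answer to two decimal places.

Physical capital grew 14.52%.

Labor's share = 1 − 0.23 = 0.77.
gY = gA + 0.77×2.3 + 0.23×g.
0.23×g = 7.46 − 2.35 − 1.771 = 3.339.
g = 3.339 / 0.23 = 14.5174%.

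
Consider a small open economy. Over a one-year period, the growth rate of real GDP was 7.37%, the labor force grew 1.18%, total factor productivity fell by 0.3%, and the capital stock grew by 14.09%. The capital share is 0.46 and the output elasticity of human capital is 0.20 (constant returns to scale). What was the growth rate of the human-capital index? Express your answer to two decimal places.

3.94%

Labor's share = 1 − 0.46 − 0.2 = 0.34.
gY = gA + 0.46×14.09 + 0.34×1.18 + 0.2×g.
0.2×g = 7.37 + 0.3 − 6.8826 = 0.7874.
g = 0.7874 / 0.2 = 3.937%.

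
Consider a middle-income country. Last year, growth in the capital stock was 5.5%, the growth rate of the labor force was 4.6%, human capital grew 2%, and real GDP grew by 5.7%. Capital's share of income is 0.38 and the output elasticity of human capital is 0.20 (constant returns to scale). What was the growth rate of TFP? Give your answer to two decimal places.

1.28%

Labor's share = 1 − 0.38 − 0.2 = 0.42.
The capital stock: 0.38 × 5.5 = 2.09 pp.
Human capital: 0.2 × 2 = 0.4 pp.
The labor force: 0.42 × 4.6 = 1.932 pp.
TFP growth = 5.7 − 4.422 = 1.278%.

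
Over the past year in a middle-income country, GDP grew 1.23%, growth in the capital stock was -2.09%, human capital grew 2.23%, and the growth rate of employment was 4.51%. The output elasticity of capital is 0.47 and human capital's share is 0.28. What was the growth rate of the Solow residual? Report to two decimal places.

The Solow residual grew 0.46%.

Labor's share = 1 − 0.47 − 0.28 = 0.25.
The capital stock: 0.47 × (-2.09) = -0.9823 pp.
Human capital: 0.28 × 2.23 = 0.6244 pp.
Employment: 0.25 × 4.51 = 1.1275 pp.
TFP growth = 1.23 − 0.7696 = 0.4604%.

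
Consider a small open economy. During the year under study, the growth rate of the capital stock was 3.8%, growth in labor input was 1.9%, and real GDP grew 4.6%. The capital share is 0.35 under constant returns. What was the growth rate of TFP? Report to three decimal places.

TFP grew 2.035%.

Labor's share = 1 − 0.35 = 0.65.
The capital stock: 0.35 × 3.8 = 1.33 pp.
Labor input: 0.65 × 1.9 = 1.235 pp.
TFP growth = 4.6 − 2.565 = 2.035%.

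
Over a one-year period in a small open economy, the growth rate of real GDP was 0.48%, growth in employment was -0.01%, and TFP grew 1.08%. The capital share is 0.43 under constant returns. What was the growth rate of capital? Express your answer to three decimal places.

-1.382%

Labor's share = 1 − 0.43 = 0.57.
gY = gA + 0.57×(-0.01) + 0.43×g.
0.43×g = 0.48 − 1.08 + 0.0057 = -0.5943.
g = -0.5943 / 0.43 = -1.38209%.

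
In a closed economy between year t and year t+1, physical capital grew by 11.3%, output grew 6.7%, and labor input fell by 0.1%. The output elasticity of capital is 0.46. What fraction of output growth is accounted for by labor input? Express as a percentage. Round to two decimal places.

-0.81%

Labor's share = 1 − 0.46 = 0.54.
Labor input contributed 0.54 × (-0.1) = -0.054 pp.
Share of growth = -0.054 / 6.7 × 100 = -0.806%.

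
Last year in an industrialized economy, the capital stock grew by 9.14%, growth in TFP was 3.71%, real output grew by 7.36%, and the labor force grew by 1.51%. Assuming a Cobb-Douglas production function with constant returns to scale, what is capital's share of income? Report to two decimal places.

Capital's share of income is 0.28.

gY = gA + α·gK + (1−α)·gL, so gY − gA − gL = α(gK − gL).
7.36 − 3.71 − 1.51 = α × (9.14 − 1.51).
2.14 = 7.63 α, so α = 0.2805.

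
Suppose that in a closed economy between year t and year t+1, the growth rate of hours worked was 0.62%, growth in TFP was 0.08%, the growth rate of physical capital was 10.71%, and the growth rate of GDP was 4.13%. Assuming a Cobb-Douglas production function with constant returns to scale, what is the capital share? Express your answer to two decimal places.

gY = gA + α·gK + (1−α)·gL, so gY − gA − gL = α(gK − gL).
4.13 − 0.08 − 0.62 = α × (10.71 − 0.62).
3.43 = 10.09 α, so α = 0.3399.

The capital share is 0.34.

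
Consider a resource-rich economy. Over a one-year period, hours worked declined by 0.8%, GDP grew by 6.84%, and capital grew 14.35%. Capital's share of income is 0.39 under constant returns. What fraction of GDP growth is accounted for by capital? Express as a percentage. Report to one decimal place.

81.8%

Capital contributed 0.39 × 14.35 = 5.5965 pp.
Share of growth = 5.5965 / 6.84 × 100 = 81.82%.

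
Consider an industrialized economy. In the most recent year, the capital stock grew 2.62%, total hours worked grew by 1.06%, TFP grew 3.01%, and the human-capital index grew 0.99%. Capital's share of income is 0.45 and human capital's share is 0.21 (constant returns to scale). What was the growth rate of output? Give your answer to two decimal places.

Labor's share = 1 − 0.45 − 0.21 = 0.34.
The capital stock: 0.45 × 2.62 = 1.179 pp.
The human-capital index: 0.21 × 0.99 = 0.2079 pp.
Total hours worked: 0.34 × 1.06 = 0.3604 pp.
Output growth = 3.01 + 1.7473 = 4.7573%.

Output growth was 4.76%.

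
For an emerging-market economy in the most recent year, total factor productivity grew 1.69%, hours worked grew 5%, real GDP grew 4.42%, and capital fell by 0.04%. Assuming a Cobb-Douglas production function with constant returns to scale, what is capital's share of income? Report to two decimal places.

gY = gA + α·gK + (1−α)·gL, so gY − gA − gL = α(gK − gL).
4.42 − 1.69 − 5 = α × (-0.04 − 5).
-2.27 = -5.04 α, so α = 0.4504.

α = 0.45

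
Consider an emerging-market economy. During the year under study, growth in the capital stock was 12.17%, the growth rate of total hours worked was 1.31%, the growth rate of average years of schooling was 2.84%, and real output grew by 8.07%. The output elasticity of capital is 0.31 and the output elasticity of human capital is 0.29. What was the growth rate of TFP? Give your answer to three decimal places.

2.950%

Labor's share = 1 − 0.31 − 0.29 = 0.4.
The capital stock: 0.31 × 12.17 = 3.7727 pp.
Average years of schooling: 0.29 × 2.84 = 0.8236 pp.
Total hours worked: 0.4 × 1.31 = 0.524 pp.
TFP growth = 8.07 − 5.1203 = 2.9497%.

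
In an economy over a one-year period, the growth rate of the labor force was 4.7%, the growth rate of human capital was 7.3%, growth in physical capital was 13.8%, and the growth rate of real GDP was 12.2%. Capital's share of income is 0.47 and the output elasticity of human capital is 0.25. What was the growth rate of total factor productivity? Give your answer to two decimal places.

Total factor productivity grew 2.57%.

Labor's share = 1 − 0.47 − 0.25 = 0.28.
Physical capital: 0.47 × 13.8 = 6.486 pp.
Human capital: 0.25 × 7.3 = 1.825 pp.
The labor force: 0.28 × 4.7 = 1.316 pp.
TFP growth = 12.2 − 9.627 = 2.573%.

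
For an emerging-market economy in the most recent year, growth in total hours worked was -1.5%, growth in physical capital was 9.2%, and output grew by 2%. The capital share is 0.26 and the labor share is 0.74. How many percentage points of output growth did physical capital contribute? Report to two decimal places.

Contribution = share × growth = 0.26 × 9.2 = 2.392 pp.

2.39 pp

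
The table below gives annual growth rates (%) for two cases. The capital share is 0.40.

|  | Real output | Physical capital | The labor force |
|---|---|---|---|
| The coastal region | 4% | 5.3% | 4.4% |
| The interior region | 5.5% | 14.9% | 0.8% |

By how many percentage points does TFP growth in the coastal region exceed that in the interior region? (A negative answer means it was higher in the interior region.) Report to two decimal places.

Labor's share = 1 − 0.4 = 0.6.
The coastal region: TFP = 4 − 2.12 − 2.64 = -0.76%.
The interior region: TFP = 5.5 − 5.96 − 0.48 = -0.94%.
Difference = -0.76 − (-0.94) = 0.18 pp.

0.18 percentage points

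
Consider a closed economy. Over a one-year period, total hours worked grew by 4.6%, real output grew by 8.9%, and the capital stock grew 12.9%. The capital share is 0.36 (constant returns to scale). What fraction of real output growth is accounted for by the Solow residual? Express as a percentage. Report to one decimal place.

Labor's share = 1 − 0.36 = 0.64.
The capital stock: 0.36 × 12.9 = 4.644 pp.
Total hours worked: 0.64 × 4.6 = 2.944 pp.
TFP growth = 8.9 − 7.588 = 1.312%.
TFP share of growth = 1.312 / 8.9 × 100 = 14.742%.

The Solow residual accounted for 14.7% of growth.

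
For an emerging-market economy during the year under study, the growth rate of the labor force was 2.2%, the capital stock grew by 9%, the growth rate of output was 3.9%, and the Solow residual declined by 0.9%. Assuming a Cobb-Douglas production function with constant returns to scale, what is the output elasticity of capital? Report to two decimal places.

gY = gA + α·gK + (1−α)·gL, so gY − gA − gL = α(gK − gL).
3.9 + 0.9 − 2.2 = α × (9 − 2.2).
2.6 = 6.8 α, so α = 0.3824.

The output elasticity of capital is 0.38.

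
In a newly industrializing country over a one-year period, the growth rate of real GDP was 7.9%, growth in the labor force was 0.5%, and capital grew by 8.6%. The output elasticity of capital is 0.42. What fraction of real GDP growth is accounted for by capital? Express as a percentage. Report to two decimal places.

Capital contributed 0.42 × 8.6 = 3.612 pp.
Share of growth = 3.612 / 7.9 × 100 = 45.7215%.

Capital accounted for 45.72% of growth.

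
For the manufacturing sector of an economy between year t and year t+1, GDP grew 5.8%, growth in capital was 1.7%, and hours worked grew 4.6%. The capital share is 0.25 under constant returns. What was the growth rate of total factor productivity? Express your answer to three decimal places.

Total factor productivity growth was 1.925%.

Labor's share = 1 − 0.25 = 0.75.
Capital: 0.25 × 1.7 = 0.425 pp.
Hours worked: 0.75 × 4.6 = 3.45 pp.
TFP growth = 5.8 − 3.875 = 1.925%.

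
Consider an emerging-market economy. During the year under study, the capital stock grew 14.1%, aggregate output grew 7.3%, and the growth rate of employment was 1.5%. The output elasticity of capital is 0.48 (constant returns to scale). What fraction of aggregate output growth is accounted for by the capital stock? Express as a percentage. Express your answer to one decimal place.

The capital stock contributed 0.48 × 14.1 = 6.768 pp.
Share of growth = 6.768 / 7.3 × 100 = 92.712%.

The capital stock accounted for 92.7% of growth.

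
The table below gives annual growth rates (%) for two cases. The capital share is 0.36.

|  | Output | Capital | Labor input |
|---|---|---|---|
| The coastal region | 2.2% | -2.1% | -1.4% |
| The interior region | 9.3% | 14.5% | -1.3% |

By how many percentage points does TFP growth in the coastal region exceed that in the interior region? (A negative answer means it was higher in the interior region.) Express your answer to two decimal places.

Labor's share = 1 − 0.36 = 0.64.
The coastal region: TFP = 2.2 + 0.756 + 0.896 = 3.852%.
The interior region: TFP = 9.3 − 5.22 + 0.832 = 4.912%.
Difference = 3.852 − (4.912) = -1.06 pp.

-1.06 percentage points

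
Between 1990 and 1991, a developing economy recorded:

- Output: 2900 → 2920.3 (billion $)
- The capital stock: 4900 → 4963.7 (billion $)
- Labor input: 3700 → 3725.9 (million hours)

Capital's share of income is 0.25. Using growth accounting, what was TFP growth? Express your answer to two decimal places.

Output growth = (2920.3 − 2900) / 2900 = 0.7%.
The capital stock growth = (4963.7 − 4900) / 4900 = 1.3%.
Labor input growth = (3725.9 − 3700) / 3700 = 0.7%.
Labor's share = 1 − 0.25 = 0.75.
The capital stock: 0.25 × 1.3 = 0.325 pp.
Labor input: 0.75 × 0.7 = 0.525 pp.
TFP growth = 0.7 − 0.85 = -0.15%.

-0.15%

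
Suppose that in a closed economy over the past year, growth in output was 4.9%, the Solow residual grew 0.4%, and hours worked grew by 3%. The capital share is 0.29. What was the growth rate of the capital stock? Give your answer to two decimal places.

Labor's share = 1 − 0.29 = 0.71.
gY = gA + 0.71×3 + 0.29×g.
0.29×g = 4.9 − 0.4 − 2.13 = 2.37.
g = 2.37 / 0.29 = 8.1724%.

The capital stock grew 8.17%.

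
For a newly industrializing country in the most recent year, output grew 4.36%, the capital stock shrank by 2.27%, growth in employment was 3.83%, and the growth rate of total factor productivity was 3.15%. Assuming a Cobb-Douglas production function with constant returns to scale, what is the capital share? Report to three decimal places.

gY = gA + α·gK + (1−α)·gL, so gY − gA − gL = α(gK − gL).
4.36 − 3.15 − 3.83 = α × (-2.27 − 3.83).
-2.62 = -6.1 α, so α = 0.42951.

α = 0.430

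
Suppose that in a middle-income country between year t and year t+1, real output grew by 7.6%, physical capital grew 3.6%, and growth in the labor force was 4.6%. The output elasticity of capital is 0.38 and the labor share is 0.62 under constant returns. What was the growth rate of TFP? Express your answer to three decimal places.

Labor's share = 1 − 0.38 = 0.62.
Physical capital: 0.38 × 3.6 = 1.368 pp.
The labor force: 0.62 × 4.6 = 2.852 pp.
TFP growth = 7.6 − 4.22 = 3.38%.

TFP growth was 3.380%.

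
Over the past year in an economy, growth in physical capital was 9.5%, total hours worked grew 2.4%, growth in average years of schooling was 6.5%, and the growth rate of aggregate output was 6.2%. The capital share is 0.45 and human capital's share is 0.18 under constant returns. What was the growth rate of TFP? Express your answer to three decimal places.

-0.133%

Labor's share = 1 − 0.45 − 0.18 = 0.37.
Physical capital: 0.45 × 9.5 = 4.275 pp.
Average years of schooling: 0.18 × 6.5 = 1.17 pp.
Total hours worked: 0.37 × 2.4 = 0.888 pp.
TFP growth = 6.2 − 6.333 = -0.133%.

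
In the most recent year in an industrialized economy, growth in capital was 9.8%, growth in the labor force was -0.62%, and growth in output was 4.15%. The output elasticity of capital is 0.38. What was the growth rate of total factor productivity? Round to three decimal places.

Labor's share = 1 − 0.38 = 0.62.
Capital: 0.38 × 9.8 = 3.724 pp.
The labor force: 0.62 × (-0.62) = -0.3844 pp.
TFP growth = 4.15 − 3.3396 = 0.8104%.

0.810%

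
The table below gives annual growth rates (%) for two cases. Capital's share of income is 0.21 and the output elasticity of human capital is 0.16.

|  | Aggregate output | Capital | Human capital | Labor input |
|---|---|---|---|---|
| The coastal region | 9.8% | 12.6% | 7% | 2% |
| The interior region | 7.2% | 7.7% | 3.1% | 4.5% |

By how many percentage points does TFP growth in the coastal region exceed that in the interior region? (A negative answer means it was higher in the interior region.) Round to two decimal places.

Labor's share = 1 − 0.21 − 0.16 = 0.63.
The coastal region: TFP = 9.8 − 2.646 − 1.12 − 1.26 = 4.774%.
The interior region: TFP = 7.2 − 1.617 − 0.496 − 2.835 = 2.252%.
Difference = 4.774 − (2.252) = 2.522 pp.

2.52 percentage points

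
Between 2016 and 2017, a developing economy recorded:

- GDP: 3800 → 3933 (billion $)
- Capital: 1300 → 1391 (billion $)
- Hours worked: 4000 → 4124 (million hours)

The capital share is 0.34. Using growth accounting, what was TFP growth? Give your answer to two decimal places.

GDP growth = (3933 − 3800) / 3800 = 3.5%.
Capital growth = (1391 − 1300) / 1300 = 7%.
Hours worked growth = (4124 − 4000) / 4000 = 3.1%.
Labor's share = 1 − 0.34 = 0.66.
Capital: 0.34 × 7 = 2.38 pp.
Hours worked: 0.66 × 3.1 = 2.046 pp.
TFP growth = 3.5 − 4.426 = -0.926%.

-0.93%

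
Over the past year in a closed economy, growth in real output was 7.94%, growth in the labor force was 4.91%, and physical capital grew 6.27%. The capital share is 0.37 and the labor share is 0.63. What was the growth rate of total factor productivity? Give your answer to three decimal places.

Labor's share = 1 − 0.37 = 0.63.
Physical capital: 0.37 × 6.27 = 2.3199 pp.
The labor force: 0.63 × 4.91 = 3.0933 pp.
TFP growth = 7.94 − 5.4132 = 2.5268%.

2.527%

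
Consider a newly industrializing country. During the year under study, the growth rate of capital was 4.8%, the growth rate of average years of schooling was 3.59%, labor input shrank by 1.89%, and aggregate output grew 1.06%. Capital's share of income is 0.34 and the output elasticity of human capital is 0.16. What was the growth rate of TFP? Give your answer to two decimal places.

-0.20%

Labor's share = 1 − 0.34 − 0.16 = 0.5.
Capital: 0.34 × 4.8 = 1.632 pp.
Average years of schooling: 0.16 × 3.59 = 0.5744 pp.
Labor input: 0.5 × (-1.89) = -0.945 pp.
TFP growth = 1.06 − 1.2614 = -0.2014%.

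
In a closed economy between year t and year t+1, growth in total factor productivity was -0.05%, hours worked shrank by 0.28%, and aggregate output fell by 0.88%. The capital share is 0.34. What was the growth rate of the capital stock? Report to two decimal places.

Labor's share = 1 − 0.34 = 0.66.
gY = gA + 0.66×(-0.28) + 0.34×g.
0.34×g = -0.88 + 0.05 + 0.1848 = -0.6452.
g = -0.6452 / 0.34 = -1.8976%.

-1.90%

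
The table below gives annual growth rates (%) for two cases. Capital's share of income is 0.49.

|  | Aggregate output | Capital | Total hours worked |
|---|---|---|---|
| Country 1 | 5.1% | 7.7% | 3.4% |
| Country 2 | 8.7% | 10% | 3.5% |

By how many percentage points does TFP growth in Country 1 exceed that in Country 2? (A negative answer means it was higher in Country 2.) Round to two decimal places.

Labor's share = 1 − 0.49 = 0.51.
Country 1: TFP = 5.1 − 3.773 − 1.734 = -0.407%.
Country 2: TFP = 8.7 − 4.9 − 1.785 = 2.015%.
Difference = -0.407 − (2.015) = -2.422 pp.

-2.42 percentage points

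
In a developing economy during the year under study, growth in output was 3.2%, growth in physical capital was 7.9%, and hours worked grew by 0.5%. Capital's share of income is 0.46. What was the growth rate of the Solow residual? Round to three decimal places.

Labor's share = 1 − 0.46 = 0.54.
Physical capital: 0.46 × 7.9 = 3.634 pp.
Hours worked: 0.54 × 0.5 = 0.27 pp.
TFP growth = 3.2 − 3.904 = -0.704%.

-0.704%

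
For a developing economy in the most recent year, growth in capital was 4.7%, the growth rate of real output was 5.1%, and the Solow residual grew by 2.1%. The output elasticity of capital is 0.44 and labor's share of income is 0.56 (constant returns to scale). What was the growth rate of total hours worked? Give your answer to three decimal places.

Labor's share = 1 − 0.44 = 0.56.
gY = gA + 0.44×4.7 + 0.56×g.
0.56×g = 5.1 − 2.1 − 2.068 = 0.932.
g = 0.932 / 0.56 = 1.66429%.

Total hours worked grew 1.664%.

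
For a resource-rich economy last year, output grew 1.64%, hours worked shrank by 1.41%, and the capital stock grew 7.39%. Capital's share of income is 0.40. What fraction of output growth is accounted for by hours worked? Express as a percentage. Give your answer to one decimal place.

Labor's share = 1 − 0.4 = 0.6.
Hours worked contributed 0.6 × (-1.41) = -0.846 pp.
Share of growth = -0.846 / 1.64 × 100 = -51.585%.

Hours worked accounted for -51.6% of growth.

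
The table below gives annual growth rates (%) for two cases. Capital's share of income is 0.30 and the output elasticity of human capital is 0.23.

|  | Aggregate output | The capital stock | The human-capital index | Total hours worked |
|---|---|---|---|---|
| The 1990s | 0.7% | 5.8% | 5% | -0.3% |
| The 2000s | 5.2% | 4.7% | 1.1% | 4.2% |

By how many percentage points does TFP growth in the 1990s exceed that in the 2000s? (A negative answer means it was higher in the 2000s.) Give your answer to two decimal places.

-3.61 percentage points

Labor's share = 1 − 0.3 − 0.23 = 0.47.
The 1990s: TFP = 0.7 − 1.74 − 1.15 + 0.141 = -2.049%.
The 2000s: TFP = 5.2 − 1.41 − 0.253 − 1.974 = 1.563%.
Difference = -2.049 − (1.563) = -3.612 pp.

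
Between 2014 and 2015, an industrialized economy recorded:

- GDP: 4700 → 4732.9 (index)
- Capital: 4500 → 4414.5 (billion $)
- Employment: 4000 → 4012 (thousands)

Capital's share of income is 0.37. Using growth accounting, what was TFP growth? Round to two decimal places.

1.21%

GDP growth = (4732.9 − 4700) / 4700 = 0.7%.
Capital growth = (4414.5 − 4500) / 4500 = -1.9%.
Employment growth = (4012 − 4000) / 4000 = 0.3%.
Labor's share = 1 − 0.37 = 0.63.
Capital: 0.37 × (-1.9) = -0.703 pp.
Employment: 0.63 × 0.3 = 0.189 pp.
TFP growth = 0.7 + 0.514 = 1.214%.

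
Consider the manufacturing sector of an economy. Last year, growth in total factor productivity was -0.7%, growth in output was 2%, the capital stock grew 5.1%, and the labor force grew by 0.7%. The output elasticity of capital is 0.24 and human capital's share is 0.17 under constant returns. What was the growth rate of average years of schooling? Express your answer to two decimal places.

6.25%

Labor's share = 1 − 0.24 − 0.17 = 0.59.
gY = gA + 0.24×5.1 + 0.59×0.7 + 0.17×g.
0.17×g = 2 + 0.7 − 1.637 = 1.063.
g = 1.063 / 0.17 = 6.2529%.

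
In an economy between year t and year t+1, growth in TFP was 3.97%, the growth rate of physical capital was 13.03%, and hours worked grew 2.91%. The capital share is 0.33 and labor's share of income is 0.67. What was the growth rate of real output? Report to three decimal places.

Labor's share = 1 − 0.33 = 0.67.
Physical capital: 0.33 × 13.03 = 4.2999 pp.
Hours worked: 0.67 × 2.91 = 1.9497 pp.
Output growth = 3.97 + 6.2496 = 10.2196%.

Real output grew 10.220%.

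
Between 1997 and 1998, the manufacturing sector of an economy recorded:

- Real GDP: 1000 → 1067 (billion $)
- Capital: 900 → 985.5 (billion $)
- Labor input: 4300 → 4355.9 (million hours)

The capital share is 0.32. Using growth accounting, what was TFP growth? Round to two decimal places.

Real GDP growth = (1067 − 1000) / 1000 = 6.7%.
Capital growth = (985.5 − 900) / 900 = 9.5%.
Labor input growth = (4355.9 − 4300) / 4300 = 1.3%.
Labor's share = 1 − 0.32 = 0.68.
Capital: 0.32 × 9.5 = 3.04 pp.
Labor input: 0.68 × 1.3 = 0.884 pp.
TFP growth = 6.7 − 3.924 = 2.776%.

2.78%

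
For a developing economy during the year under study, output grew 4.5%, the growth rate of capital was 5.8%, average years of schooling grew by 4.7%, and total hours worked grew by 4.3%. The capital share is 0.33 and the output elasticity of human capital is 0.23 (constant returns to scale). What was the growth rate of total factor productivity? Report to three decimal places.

Labor's share = 1 − 0.33 − 0.23 = 0.44.
Capital: 0.33 × 5.8 = 1.914 pp.
Average years of schooling: 0.23 × 4.7 = 1.081 pp.
Total hours worked: 0.44 × 4.3 = 1.892 pp.
TFP growth = 4.5 − 4.887 = -0.387%.

-0.387%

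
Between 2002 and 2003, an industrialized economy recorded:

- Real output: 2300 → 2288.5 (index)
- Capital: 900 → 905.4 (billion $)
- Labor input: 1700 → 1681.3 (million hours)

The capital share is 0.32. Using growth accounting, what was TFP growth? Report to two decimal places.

Real output growth = (2288.5 − 2300) / 2300 = -0.5%.
Capital growth = (905.4 − 900) / 900 = 0.6%.
Labor input growth = (1681.3 − 1700) / 1700 = -1.1%.
Labor's share = 1 − 0.32 = 0.68.
Capital: 0.32 × 0.6 = 0.192 pp.
Labor input: 0.68 × (-1.1) = -0.748 pp.
TFP growth = -0.5 + 0.556 = 0.056%.

0.06%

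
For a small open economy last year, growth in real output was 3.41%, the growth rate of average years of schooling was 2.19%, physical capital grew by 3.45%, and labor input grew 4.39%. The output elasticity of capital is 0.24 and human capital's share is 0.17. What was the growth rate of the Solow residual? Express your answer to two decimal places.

Labor's share = 1 − 0.24 − 0.17 = 0.59.
Physical capital: 0.24 × 3.45 = 0.828 pp.
Average years of schooling: 0.17 × 2.19 = 0.3723 pp.
Labor input: 0.59 × 4.39 = 2.5901 pp.
TFP growth = 3.41 − 3.7904 = -0.3804%.

-0.38%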